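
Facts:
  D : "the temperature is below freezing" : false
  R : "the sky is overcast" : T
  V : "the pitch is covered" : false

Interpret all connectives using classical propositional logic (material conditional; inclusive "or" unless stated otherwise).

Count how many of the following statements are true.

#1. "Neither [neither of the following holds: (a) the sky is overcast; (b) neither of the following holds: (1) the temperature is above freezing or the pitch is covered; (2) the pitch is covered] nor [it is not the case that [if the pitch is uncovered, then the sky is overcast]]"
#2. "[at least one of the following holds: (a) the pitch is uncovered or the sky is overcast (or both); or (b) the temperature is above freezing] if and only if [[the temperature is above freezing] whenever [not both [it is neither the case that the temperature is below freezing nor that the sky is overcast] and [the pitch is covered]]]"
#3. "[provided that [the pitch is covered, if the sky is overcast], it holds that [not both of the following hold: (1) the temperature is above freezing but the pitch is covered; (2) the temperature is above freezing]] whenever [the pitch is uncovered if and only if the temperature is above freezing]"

#1: Formalization: (R nor ((~D | V) nor V)) nor ~(~V -> R)

~D = ~F = T
~D | V = T | F = T
(~D | V) nor V = T nor F = F
R nor ((~D | V) nor V) = T nor F = F
~V = ~F = T
~V -> R = T -> T = T
~(~V -> R) = ~T = F
(R nor ((~D | V) nor V)) nor ~(~V -> R) = F nor F = T
So #1 is true.

#2: In symbols: ((~V | R) | ~D) <-> (((D nor R) nand V) -> ~D)

~V = ~F = T
~V | R = T | T = T
~D = ~F = T
(~V | R) | ~D = T | T = T
D nor R = F nor T = F
(D nor R) nand V = F nand F = T
~D = ~F = T
((D nor R) nand V) -> ~D = T -> T = T
((~V | R) | ~D) <-> (((D nor R) nand V) -> ~D) = T <-> T = T
Thus #2 is true.

#3: This is (~V <-> ~D) -> ((R -> V) -> ((~D & V) nand ~D)).

~V = ~F = T
~D = ~F = T
~V <-> ~D = T <-> T = T
R -> V = T -> F = F
~D = ~F = T
~D & V = T & F = F
~D = ~F = T
(~D & V) nand ~D = F nand T = T
(R -> V) -> ((~D & V) nand ~D) = F -> T = T
(~V <-> ~D) -> ((R -> V) -> ((~D & V) nand ~D)) = T -> T = T
So #3 is true.

3 of the 3 statements are true.

3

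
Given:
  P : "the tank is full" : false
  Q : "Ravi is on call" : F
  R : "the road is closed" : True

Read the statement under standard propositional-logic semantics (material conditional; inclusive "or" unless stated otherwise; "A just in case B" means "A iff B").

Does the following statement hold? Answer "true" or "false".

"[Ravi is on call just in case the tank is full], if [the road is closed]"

True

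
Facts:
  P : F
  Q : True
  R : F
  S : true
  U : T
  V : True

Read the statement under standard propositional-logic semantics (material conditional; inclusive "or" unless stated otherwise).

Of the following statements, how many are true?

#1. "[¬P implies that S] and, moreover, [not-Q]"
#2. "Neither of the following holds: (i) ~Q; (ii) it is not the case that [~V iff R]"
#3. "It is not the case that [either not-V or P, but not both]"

2

#1: This is (~P -> S) & ~Q.

~P = ~F = T
~P -> S = T -> T = T
~Q = ~T = F
(~P -> S) & ~Q = T & F = F
So #1 is false.

#2: Parsed as ~Q nor ~(~V <-> R)

~Q = ~T = F
~V = ~T = F
~V <-> R = F <-> F = T
~(~V <-> R) = ~T = F
~Q nor ~(~V <-> R) = F nor F = T
Hence #2 is true.

#3: In symbols: ~(~V xor P)

~V = ~T = F
~V xor P = F xor F = F
~(~V xor P) = ~F = T
Hence #3 is true.

True statements: 2 (#2, #3).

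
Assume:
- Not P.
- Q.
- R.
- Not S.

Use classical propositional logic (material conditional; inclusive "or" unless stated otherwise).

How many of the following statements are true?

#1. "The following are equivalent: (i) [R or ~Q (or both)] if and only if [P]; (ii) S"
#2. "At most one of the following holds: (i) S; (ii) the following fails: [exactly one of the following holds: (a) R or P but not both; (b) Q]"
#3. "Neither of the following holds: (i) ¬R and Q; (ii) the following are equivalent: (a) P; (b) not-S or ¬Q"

#1: In symbols: ((R or not Q) iff P) iff S

not Q = not True = False
R or not Q = True or False = True
(R or not Q) iff P = True iff False = False
((R or not Q) iff P) iff S = False iff False = True
So #1 is true.

#2: In symbols: S nand not ((R xor P) xor Q)

R xor P = True xor False = True
(R xor P) xor Q = True xor True = False
not ((R xor P) xor Q) = not False = True
S nand not ((R xor P) xor Q) = False nand True = True
Hence #2 is true.

#3: This is (not R and Q) nor (P iff (not S or not Q)).

not R = not True = False
not R and Q = False and True = False
not S = not False = True
not Q = not True = False
not S or not Q = True or False = True
P iff (not S or not Q) = False iff True = False
(not R and Q) nor (P iff (not S or not Q)) = False nor False = True
Hence #3 is true.

3 of the 3 statements are true (#1, #2, #3).

3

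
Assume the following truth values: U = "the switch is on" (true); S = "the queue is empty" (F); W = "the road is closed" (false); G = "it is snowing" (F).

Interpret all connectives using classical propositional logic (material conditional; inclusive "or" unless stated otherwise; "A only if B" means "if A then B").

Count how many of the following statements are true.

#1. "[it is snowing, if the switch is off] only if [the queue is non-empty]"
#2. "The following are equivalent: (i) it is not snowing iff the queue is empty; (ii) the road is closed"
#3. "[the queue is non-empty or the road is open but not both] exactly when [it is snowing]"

3

#1: Formalization: (¬U → G) → ¬S

¬U = ¬T = F
¬U → G = F → F = T
¬S = ¬F = T
(¬U → G) → ¬S = T → T = T
Hence #1 is true.

#2: In symbols: (¬G ↔ S) ↔ W

¬G = ¬F = T
¬G ↔ S = T ↔ F = F
(¬G ↔ S) ↔ W = F ↔ F = T
So #2 is true.

#3: In symbols: (¬S ⊕ ¬W) ↔ G

¬S = ¬F = T
¬W = ¬F = T
¬S ⊕ ¬W = T ⊕ T = F
(¬S ⊕ ¬W) ↔ G = F ↔ F = T
Thus #3 is true.

3 of the 3 statements are true (#1, #2, #3).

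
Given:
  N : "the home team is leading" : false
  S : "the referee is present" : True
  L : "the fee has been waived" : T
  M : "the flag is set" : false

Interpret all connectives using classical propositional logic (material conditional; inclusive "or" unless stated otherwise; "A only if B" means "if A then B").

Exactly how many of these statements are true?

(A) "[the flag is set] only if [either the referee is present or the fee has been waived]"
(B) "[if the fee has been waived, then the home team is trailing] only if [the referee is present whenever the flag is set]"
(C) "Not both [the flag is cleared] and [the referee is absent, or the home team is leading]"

(A): This is M -> (S | L).

S | L = T | T = T
M -> (S | L) = F -> T = T
So (A) is true.

(B): In symbols: (L -> ~N) -> (M -> S)

~N = ~F = T
L -> ~N = T -> T = T
M -> S = F -> T = T
(L -> ~N) -> (M -> S) = T -> T = T
Hence (B) is true.

(C): In symbols: ~M nand (~S | N)

~M = ~F = T
~S = ~T = F
~S | N = F | F = F
~M nand (~S | N) = T nand F = T
So (C) is true.

True statements: 3.

3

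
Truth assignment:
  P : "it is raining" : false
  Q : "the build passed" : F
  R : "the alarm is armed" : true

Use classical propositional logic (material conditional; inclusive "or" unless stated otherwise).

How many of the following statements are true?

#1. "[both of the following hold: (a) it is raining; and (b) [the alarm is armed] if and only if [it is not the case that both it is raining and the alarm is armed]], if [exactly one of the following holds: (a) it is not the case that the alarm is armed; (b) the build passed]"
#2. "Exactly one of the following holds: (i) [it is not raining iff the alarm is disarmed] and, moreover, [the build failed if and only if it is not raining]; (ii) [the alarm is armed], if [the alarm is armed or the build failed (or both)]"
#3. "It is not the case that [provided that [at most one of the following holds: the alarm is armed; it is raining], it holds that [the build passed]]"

3

#1: Parsed as (¬R ⊕ Q) → (P ∧ (R ↔ (P ↑ R)))

¬R = ¬T = F
¬R ⊕ Q = F ⊕ F = F
P ↑ R = F ↑ T = T
R ↔ (P ↑ R) = T ↔ T = T
P ∧ (R ↔ (P ↑ R)) = F ∧ T = F
(¬R ⊕ Q) → (P ∧ (R ↔ (P ↑ R))) = F → F = T
Thus #1 is true.

#2: Parsed as ((¬P ↔ ¬R) ∧ (¬Q ↔ ¬P)) ⊕ ((R ∨ ¬Q) → R)

¬P = ¬F = T
¬R = ¬T = F
¬P ↔ ¬R = T ↔ F = F
¬Q = ¬F = T
¬P = ¬F = T
¬Q ↔ ¬P = T ↔ T = T
(¬P ↔ ¬R) ∧ (¬Q ↔ ¬P) = F ∧ T = F
¬Q = ¬F = T
R ∨ ¬Q = T ∨ T = T
(R ∨ ¬Q) → R = T → T = T
((¬P ↔ ¬R) ∧ (¬Q ↔ ¬P)) ⊕ ((R ∨ ¬Q) → R) = F ⊕ T = T
Hence #2 is true.

#3: In symbols: ¬((R ↑ P) → Q)

R ↑ P = T ↑ F = T
(R ↑ P) → Q = T → F = F
¬((R ↑ P) → Q) = ¬F = T
So #3 is true.

3 of the 3 statements are true (#1, #2, #3).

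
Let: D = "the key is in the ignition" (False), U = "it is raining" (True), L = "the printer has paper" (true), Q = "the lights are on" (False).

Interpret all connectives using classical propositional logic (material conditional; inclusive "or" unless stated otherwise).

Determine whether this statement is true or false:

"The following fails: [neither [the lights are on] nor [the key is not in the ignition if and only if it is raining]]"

The statement is true.

Values: Q=F, D=F, U=T.
Formalization: ~(Q nor (~D <-> U))

~D = ~F = T
~D <-> U = T <-> T = T
Q nor (~D <-> U) = F nor T = F
~(Q nor (~D <-> U)) = ~F = T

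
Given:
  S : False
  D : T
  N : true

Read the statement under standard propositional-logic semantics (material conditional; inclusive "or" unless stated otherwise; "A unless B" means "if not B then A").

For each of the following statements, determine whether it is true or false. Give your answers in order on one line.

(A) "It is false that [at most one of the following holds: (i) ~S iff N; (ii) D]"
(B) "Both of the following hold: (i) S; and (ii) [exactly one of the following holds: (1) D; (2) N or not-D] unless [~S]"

(A) True; (B) False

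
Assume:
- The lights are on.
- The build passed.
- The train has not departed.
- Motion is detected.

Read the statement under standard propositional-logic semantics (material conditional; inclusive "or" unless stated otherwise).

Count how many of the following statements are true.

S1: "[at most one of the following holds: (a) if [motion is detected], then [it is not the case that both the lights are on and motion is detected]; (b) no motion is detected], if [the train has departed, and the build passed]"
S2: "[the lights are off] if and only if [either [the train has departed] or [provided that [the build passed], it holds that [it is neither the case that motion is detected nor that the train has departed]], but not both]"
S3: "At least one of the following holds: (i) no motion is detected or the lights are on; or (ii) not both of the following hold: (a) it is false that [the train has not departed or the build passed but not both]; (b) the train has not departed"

3

Let L = "the train has departed" (F), H = "the build passed" (T), K = "motion is detected" (T), D = "the lights are on" (T).

S1: Formalization: (L ∧ H) → ((K → (D ↑ K)) ↑ ¬K)

L ∧ H = F ∧ T = F
D ↑ K = T ↑ T = F
K → (D ↑ K) = T → F = F
¬K = ¬T = F
(K → (D ↑ K)) ↑ ¬K = F ↑ F = T
(L ∧ H) → ((K → (D ↑ K)) ↑ ¬K) = F → T = T
Thus S1 is true.

S2: Formalization: ¬D ↔ (L ⊕ (H → (K ↓ L)))

¬D = ¬T = F
K ↓ L = T ↓ F = F
H → (K ↓ L) = T → F = F
L ⊕ (H → (K ↓ L)) = F ⊕ F = F
¬D ↔ (L ⊕ (H → (K ↓ L))) = F ↔ F = T
So S2 is true.

S3: Formalization: (¬K ∨ D) ∨ (¬(¬L ⊕ H) ↑ ¬L)

¬K = ¬T = F
¬K ∨ D = F ∨ T = T
¬L = ¬F = T
¬L ⊕ H = T ⊕ T = F
¬(¬L ⊕ H) = ¬F = T
¬L = ¬F = T
¬(¬L ⊕ H) ↑ ¬L = T ↑ T = F
(¬K ∨ D) ∨ (¬(¬L ⊕ H) ↑ ¬L) = T ∨ F = T
Thus S3 is true.

True statements: 3.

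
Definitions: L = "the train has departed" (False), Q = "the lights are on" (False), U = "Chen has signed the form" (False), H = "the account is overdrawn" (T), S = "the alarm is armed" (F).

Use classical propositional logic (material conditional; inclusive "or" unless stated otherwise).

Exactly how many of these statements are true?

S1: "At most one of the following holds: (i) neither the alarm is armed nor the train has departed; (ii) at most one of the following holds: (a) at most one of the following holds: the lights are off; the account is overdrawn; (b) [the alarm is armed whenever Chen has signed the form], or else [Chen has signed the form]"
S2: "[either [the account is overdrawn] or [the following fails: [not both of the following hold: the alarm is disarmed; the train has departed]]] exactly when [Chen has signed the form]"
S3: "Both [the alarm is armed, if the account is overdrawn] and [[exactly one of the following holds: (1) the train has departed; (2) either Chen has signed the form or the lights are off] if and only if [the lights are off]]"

0

S1: In symbols: (S nor L) nand ((not Q nand H) nand ((U -> S) or U))

S nor L = False nor False = True
not Q = not False = True
not Q nand H = True nand True = False
U -> S = False -> False = True
(U -> S) or U = True or False = True
(not Q nand H) nand ((U -> S) or U) = False nand True = True
(S nor L) nand ((not Q nand H) nand ((U -> S) or U)) = True nand True = False
So S1 is false.

S2: In symbols: (H or not (not S nand L)) iff U

not S = not False = True
not S nand L = True nand False = True
not (not S nand L) = not True = False
H or not (not S nand L) = True or False = True
(H or not (not S nand L)) iff U = True iff False = False
So S2 is false.

S3: This is (H -> S) and ((L xor (U or not Q)) iff not Q).

H -> S = True -> False = False
not Q = not False = True
U or not Q = False or True = True
L xor (U or not Q) = False xor True = True
not Q = not False = True
(L xor (U or not Q)) iff not Q = True iff True = True
(H -> S) and ((L xor (U or not Q)) iff not Q) = False and True = False
Thus S3 is false.

True statements: 0 (none).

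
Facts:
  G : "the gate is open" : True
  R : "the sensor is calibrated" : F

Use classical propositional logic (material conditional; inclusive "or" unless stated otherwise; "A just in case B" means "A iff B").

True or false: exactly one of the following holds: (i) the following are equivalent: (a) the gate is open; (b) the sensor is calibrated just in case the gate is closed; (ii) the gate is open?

false

In symbols: (G <-> (R <-> ~G)) xor G

~G = ~T = F
R <-> ~G = F <-> F = T
G <-> (R <-> ~G) = T <-> T = T
(G <-> (R <-> ~G)) xor G = T xor T = F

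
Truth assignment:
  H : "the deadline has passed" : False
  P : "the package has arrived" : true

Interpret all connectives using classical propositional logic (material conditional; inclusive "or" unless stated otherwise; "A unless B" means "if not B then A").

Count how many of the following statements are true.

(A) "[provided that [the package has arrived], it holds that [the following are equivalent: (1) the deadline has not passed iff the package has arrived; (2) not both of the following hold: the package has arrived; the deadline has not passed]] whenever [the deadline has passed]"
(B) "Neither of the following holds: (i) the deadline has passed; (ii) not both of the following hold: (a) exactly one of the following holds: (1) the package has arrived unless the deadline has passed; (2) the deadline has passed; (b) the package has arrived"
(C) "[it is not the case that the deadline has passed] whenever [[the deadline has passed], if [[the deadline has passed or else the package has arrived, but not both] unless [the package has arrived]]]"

3

(A): This is H -> (P -> ((~H <-> P) <-> (P nand ~H))).

~H = ~F = T
~H <-> P = T <-> T = T
~H = ~F = T
P nand ~H = T nand T = F
(~H <-> P) <-> (P nand ~H) = T <-> F = F
P -> ((~H <-> P) <-> (P nand ~H)) = T -> F = F
H -> (P -> ((~H <-> P) <-> (P nand ~H))) = F -> F = T
Thus (A) is true.

(B): This is H nor (((P | H) xor H) nand P).

P | H = T | F = T
(P | H) xor H = T xor F = T
((P | H) xor H) nand P = T nand T = F
H nor (((P | H) xor H) nand P) = F nor F = T
Thus (B) is true.

(C): Parsed as (((H xor P) | P) -> H) -> ~H

H xor P = F xor T = T
(H xor P) | P = T | T = T
((H xor P) | P) -> H = T -> F = F
~H = ~F = T
(((H xor P) | P) -> H) -> ~H = F -> T = T
So (C) is true.

True statements: 3 ((A), (B), (C)).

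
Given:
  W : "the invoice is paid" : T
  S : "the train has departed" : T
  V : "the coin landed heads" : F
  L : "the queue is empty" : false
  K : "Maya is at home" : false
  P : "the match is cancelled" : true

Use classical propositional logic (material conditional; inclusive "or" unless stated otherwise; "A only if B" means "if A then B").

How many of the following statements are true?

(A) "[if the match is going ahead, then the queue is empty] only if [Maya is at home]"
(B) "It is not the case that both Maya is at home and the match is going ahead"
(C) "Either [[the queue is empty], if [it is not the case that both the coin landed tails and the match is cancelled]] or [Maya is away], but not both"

(A): This is (¬P → L) → K.

¬P = ¬T = F
¬P → L = F → F = T
(¬P → L) → K = T → F = F
So (A) is false.

(B): This is K ↑ ¬P.

¬P = ¬T = F
K ↑ ¬P = F ↑ F = T
So (B) is true.

(C): In symbols: ((¬V ↑ P) → L) ⊕ ¬K

¬V = ¬F = T
¬V ↑ P = T ↑ T = F
(¬V ↑ P) → L = F → F = T
¬K = ¬F = T
((¬V ↑ P) → L) ⊕ ¬K = T ⊕ T = F
Thus (C) is false.

1 of the 3 statements is true ((B)).

1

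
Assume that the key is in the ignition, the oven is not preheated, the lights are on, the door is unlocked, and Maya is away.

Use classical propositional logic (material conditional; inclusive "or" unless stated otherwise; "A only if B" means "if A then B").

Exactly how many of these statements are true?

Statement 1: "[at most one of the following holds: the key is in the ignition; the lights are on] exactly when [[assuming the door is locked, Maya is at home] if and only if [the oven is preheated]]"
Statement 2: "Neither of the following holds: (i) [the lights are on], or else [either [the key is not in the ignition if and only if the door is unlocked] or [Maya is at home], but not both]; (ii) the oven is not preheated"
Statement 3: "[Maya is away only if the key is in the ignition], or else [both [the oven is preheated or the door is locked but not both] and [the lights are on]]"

Let S = "the key is in the ignition" (T), Q = "the lights are on" (T), K = "the door is locked" (F), G = "Maya is at home" (F), U = "the oven is preheated" (F).

Statement 1: Formalization: (S nand Q) <-> ((K -> G) <-> U)

S nand Q = T nand T = F
K -> G = F -> F = T
(K -> G) <-> U = T <-> F = F
(S nand Q) <-> ((K -> G) <-> U) = F <-> F = T
So Statement 1 is true.

Statement 2: Parsed as (Q | ((~S <-> ~K) xor G)) nor ~U

~S = ~T = F
~K = ~F = T
~S <-> ~K = F <-> T = F
(~S <-> ~K) xor G = F xor F = F
Q | ((~S <-> ~K) xor G) = T | F = T
~U = ~F = T
(Q | ((~S <-> ~K) xor G)) nor ~U = T nor T = F
Thus Statement 2 is false.

Statement 3: Formalization: (~G -> S) | ((U xor K) & Q)

~G = ~F = T
~G -> S = T -> T = T
U xor K = F xor F = F
(U xor K) & Q = F & T = F
(~G -> S) | ((U xor K) & Q) = T | F = T
Thus Statement 3 is true.

True statements: 2 (Statement 1, Statement 3).

2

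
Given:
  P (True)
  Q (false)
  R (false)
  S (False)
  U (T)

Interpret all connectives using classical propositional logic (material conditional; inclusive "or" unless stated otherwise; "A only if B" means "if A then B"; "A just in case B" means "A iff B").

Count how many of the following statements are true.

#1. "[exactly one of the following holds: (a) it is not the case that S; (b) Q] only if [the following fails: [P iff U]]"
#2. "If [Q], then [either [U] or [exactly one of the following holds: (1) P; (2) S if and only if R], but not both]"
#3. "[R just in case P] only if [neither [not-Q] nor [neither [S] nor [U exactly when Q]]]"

2

#1: Parsed as (¬S ⊕ Q) → ¬(P ↔ U)

¬S = ¬F = T
¬S ⊕ Q = T ⊕ F = T
P ↔ U = T ↔ T = T
¬(P ↔ U) = ¬T = F
(¬S ⊕ Q) → ¬(P ↔ U) = T → F = F
So #1 is false.

#2: This is Q → (U ⊕ (P ⊕ (S ↔ R))).

S ↔ R = F ↔ F = T
P ⊕ (S ↔ R) = T ⊕ T = F
U ⊕ (P ⊕ (S ↔ R)) = T ⊕ F = T
Q → (U ⊕ (P ⊕ (S ↔ R))) = F → T = T
So #2 is true.

#3: Parsed as (R ↔ P) → (¬Q ↓ (S ↓ (U ↔ Q)))

R ↔ P = F ↔ T = F
¬Q = ¬F = T
U ↔ Q = T ↔ F = F
S ↓ (U ↔ Q) = F ↓ F = T
¬Q ↓ (S ↓ (U ↔ Q)) = T ↓ T = F
(R ↔ P) → (¬Q ↓ (S ↓ (U ↔ Q))) = F → F = T
So #3 is true.

Count: 2.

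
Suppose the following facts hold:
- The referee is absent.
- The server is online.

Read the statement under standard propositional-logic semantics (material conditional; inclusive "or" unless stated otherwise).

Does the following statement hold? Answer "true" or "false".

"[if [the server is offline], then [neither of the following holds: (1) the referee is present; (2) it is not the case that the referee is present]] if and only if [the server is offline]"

The statement is false.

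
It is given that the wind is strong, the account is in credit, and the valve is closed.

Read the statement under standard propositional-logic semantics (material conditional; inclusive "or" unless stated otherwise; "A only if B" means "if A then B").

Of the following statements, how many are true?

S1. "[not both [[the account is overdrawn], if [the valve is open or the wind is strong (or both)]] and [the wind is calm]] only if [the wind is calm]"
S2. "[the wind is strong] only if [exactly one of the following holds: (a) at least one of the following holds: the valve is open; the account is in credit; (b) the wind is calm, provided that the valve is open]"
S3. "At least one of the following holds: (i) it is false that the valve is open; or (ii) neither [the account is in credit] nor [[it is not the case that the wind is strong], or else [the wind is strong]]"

1

Let G = "the valve is open" (F), M = "the wind is strong" (T), D = "the account is overdrawn" (F).

S1: Parsed as (((G ∨ M) → D) ↑ ¬M) → ¬M

G ∨ M = F ∨ T = T
(G ∨ M) → D = T → F = F
¬M = ¬T = F
((G ∨ M) → D) ↑ ¬M = F ↑ F = T
¬M = ¬T = F
(((G ∨ M) → D) ↑ ¬M) → ¬M = T → F = F
So S1 is false.

S2: Parsed as M → ((G ∨ ¬D) ⊕ (G → ¬M))

¬D = ¬F = T
G ∨ ¬D = F ∨ T = T
¬M = ¬T = F
G → ¬M = F → F = T
(G ∨ ¬D) ⊕ (G → ¬M) = T ⊕ T = F
M → ((G ∨ ¬D) ⊕ (G → ¬M)) = T → F = F
Thus S2 is false.

S3: In symbols: ¬G ∨ (¬D ↓ (¬M ∨ M))

¬G = ¬F = T
¬D = ¬F = T
¬M = ¬T = F
¬M ∨ M = F ∨ T = T
¬D ↓ (¬M ∨ M) = T ↓ T = F
¬G ∨ (¬D ↓ (¬M ∨ M)) = T ∨ F = T
So S3 is true.

1 of the 3 statements is true (S3).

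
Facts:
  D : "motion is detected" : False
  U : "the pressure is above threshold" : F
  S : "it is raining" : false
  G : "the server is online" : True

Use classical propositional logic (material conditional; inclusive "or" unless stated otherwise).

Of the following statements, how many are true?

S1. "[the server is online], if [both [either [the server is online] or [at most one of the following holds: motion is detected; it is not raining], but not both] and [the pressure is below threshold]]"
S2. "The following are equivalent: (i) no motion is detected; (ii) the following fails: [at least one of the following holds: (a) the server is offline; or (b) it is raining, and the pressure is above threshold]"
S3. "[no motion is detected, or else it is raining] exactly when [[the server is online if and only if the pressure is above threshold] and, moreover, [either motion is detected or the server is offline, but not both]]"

2

S1: This is ((G ⊕ (D ↑ ¬S)) ∧ ¬U) → G.

¬S = ¬F = T
D ↑ ¬S = F ↑ T = T
G ⊕ (D ↑ ¬S) = T ⊕ T = F
¬U = ¬F = T
(G ⊕ (D ↑ ¬S)) ∧ ¬U = F ∧ T = F
((G ⊕ (D ↑ ¬S)) ∧ ¬U) → G = F → T = T
Thus S1 is true.

S2: In symbols: ¬D ↔ ¬(¬G ∨ (S ∧ U))

¬D = ¬F = T
¬G = ¬T = F
S ∧ U = F ∧ F = F
¬G ∨ (S ∧ U) = F ∨ F = F
¬(¬G ∨ (S ∧ U)) = ¬F = T
¬D ↔ ¬(¬G ∨ (S ∧ U)) = T ↔ T = T
Thus S2 is true.

S3: In symbols: (¬D ∨ S) ↔ ((G ↔ U) ∧ (D ⊕ ¬G))

¬D = ¬F = T
¬D ∨ S = T ∨ F = T
G ↔ U = T ↔ F = F
¬G = ¬T = F
D ⊕ ¬G = F ⊕ F = F
(G ↔ U) ∧ (D ⊕ ¬G) = F ∧ F = F
(¬D ∨ S) ↔ ((G ↔ U) ∧ (D ⊕ ¬G)) = T ↔ F = F
Thus S3 is false.

True statements: 2.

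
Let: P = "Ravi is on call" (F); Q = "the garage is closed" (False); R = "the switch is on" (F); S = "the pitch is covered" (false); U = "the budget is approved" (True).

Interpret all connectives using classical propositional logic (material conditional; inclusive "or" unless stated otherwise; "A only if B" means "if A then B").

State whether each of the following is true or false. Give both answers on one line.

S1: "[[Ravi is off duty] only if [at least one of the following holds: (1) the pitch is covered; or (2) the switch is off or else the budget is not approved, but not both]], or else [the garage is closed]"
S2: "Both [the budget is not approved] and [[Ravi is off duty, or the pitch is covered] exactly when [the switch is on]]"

S1 True / S2 False

S1: In symbols: (¬P → (S ∨ (¬R ⊕ ¬U))) ∨ Q

¬P = ¬F = T
¬R = ¬F = T
¬U = ¬T = F
¬R ⊕ ¬U = T ⊕ F = T
S ∨ (¬R ⊕ ¬U) = F ∨ T = T
¬P → (S ∨ (¬R ⊕ ¬U)) = T → T = T
(¬P → (S ∨ (¬R ⊕ ¬U))) ∨ Q = T ∨ F = T
Thus S1 is true.

S2: In symbols: ¬U ∧ ((¬P ∨ S) ↔ R)

¬U = ¬T = F
¬P = ¬F = T
¬P ∨ S = T ∨ F = T
(¬P ∨ S) ↔ R = T ↔ F = F
¬U ∧ ((¬P ∨ S) ↔ R) = F ∧ F = F
Hence S2 is false.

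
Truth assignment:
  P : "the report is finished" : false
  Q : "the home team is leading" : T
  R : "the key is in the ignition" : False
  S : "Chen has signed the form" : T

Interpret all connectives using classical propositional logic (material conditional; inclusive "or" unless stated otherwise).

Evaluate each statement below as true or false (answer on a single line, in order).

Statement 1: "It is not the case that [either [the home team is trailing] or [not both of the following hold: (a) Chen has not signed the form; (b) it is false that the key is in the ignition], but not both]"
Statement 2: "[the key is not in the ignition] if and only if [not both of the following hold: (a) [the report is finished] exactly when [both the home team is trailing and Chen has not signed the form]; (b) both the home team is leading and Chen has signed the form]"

Statement 1 False; Statement 2 False

Statement 1: Formalization: ¬(¬Q ⊕ (¬S ↑ ¬R))

¬Q = ¬T = F
¬S = ¬T = F
¬R = ¬F = T
¬S ↑ ¬R = F ↑ T = T
¬Q ⊕ (¬S ↑ ¬R) = F ⊕ T = T
¬(¬Q ⊕ (¬S ↑ ¬R)) = ¬T = F
Thus Statement 1 is false.

Statement 2: This is ¬R ↔ ((P ↔ (¬Q ∧ ¬S)) ↑ (Q ∧ S)).

¬R = ¬F = T
¬Q = ¬T = F
¬S = ¬T = F
¬Q ∧ ¬S = F ∧ F = F
P ↔ (¬Q ∧ ¬S) = F ↔ F = T
Q ∧ S = T ∧ T = T
(P ↔ (¬Q ∧ ¬S)) ↑ (Q ∧ S) = T ↑ T = F
¬R ↔ ((P ↔ (¬Q ∧ ¬S)) ↑ (Q ∧ S)) = T ↔ F = F
So Statement 2 is false.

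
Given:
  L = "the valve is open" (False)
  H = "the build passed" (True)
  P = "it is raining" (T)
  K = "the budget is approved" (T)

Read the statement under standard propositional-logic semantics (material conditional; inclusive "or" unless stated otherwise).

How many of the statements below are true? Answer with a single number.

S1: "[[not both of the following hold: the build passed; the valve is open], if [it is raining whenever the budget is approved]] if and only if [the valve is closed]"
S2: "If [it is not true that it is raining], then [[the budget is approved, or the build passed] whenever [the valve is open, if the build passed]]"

S1: This is ((K -> P) -> (H nand L)) <-> ~L.

K -> P = T -> T = T
H nand L = T nand F = T
(K -> P) -> (H nand L) = T -> T = T
~L = ~F = T
((K -> P) -> (H nand L)) <-> ~L = T <-> T = T
Hence S1 is true.

S2: Parsed as ~P -> ((H -> L) -> (K | H))

~P = ~T = F
H -> L = T -> F = F
K | H = T | T = T
(H -> L) -> (K | H) = F -> T = T
~P -> ((H -> L) -> (K | H)) = F -> T = T
Thus S2 is true.

2 of the 2 statements are true (S1, S2).

2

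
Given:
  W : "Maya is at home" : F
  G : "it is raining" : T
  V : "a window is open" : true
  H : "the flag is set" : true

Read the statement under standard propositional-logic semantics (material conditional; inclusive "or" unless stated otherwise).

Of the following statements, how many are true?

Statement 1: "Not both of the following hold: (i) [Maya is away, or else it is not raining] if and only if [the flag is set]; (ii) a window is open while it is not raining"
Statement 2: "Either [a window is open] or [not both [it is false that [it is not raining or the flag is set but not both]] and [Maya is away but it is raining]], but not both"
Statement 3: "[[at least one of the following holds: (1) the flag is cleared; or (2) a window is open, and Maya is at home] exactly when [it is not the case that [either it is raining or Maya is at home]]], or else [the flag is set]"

2

Statement 1: Parsed as ((~W | ~G) <-> H) nand (V & ~G)

~W = ~F = T
~G = ~T = F
~W | ~G = T | F = T
(~W | ~G) <-> H = T <-> T = T
~G = ~T = F
V & ~G = T & F = F
((~W | ~G) <-> H) nand (V & ~G) = T nand F = T
So Statement 1 is true.

Statement 2: Formalization: V xor (~(~G xor H) nand (~W & G))

~G = ~T = F
~G xor H = F xor T = T
~(~G xor H) = ~T = F
~W = ~F = T
~W & G = T & T = T
~(~G xor H) nand (~W & G) = F nand T = T
V xor (~(~G xor H) nand (~W & G)) = T xor T = F
So Statement 2 is false.

Statement 3: Formalization: ((~H | (V & W)) <-> ~(G | W)) | H

~H = ~T = F
V & W = T & F = F
~H | (V & W) = F | F = F
G | W = T | F = T
~(G | W) = ~T = F
(~H | (V & W)) <-> ~(G | W) = F <-> F = T
((~H | (V & W)) <-> ~(G | W)) | H = T | T = T
So Statement 3 is true.

True statements: 2 (Statement 1, Statement 3).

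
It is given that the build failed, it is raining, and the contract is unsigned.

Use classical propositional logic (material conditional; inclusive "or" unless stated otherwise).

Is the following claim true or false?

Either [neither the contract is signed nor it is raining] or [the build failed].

Let G = "the contract is signed" (F), L = "it is raining" (T), W = "the build passed" (F).
Formalization: (G ↓ L) ∨ ¬W

G ↓ L = F ↓ T = F
¬W = ¬F = T
(G ↓ L) ∨ ¬W = F ∨ T = T

True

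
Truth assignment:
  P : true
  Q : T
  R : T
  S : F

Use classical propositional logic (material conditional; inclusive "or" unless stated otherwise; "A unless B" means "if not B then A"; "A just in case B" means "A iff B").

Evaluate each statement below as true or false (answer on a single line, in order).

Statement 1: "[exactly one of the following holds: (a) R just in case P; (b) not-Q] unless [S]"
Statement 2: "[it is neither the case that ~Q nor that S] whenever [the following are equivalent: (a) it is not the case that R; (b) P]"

Statement 1 true / Statement 2 true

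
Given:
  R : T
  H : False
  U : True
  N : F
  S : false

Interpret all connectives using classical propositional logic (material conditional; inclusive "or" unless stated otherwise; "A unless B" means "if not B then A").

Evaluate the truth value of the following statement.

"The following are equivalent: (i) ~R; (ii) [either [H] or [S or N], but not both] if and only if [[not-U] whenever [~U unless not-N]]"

Formalization: not R iff ((H xor (S or N)) iff ((not U or not N) -> not U))

not R = not True = False
S or N = False or False = False
H xor (S or N) = False xor False = False
not U = not True = False
not N = not False = True
not U or not N = False or True = True
not U = not True = False
(not U or not N) -> not U = True -> False = False
(H xor (S or N)) iff ((not U or not N) -> not U) = False iff False = True
not R iff ((H xor (S or N)) iff ((not U or not N) -> not U)) = False iff True = False

false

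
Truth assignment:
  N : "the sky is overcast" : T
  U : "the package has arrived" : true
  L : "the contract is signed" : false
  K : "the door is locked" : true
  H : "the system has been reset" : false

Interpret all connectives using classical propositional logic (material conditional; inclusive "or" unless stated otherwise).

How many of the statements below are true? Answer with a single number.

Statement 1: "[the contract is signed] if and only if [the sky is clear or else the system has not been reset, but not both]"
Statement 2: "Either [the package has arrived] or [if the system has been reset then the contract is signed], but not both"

Statement 1: This is L iff (not N xor not H).

not N = not True = False
not H = not False = True
not N xor not H = False xor True = True
L iff (not N xor not H) = False iff True = False
So Statement 1 is false.

Statement 2: Parsed as U xor (H -> L)

H -> L = False -> False = True
U xor (H -> L) = True xor True = False
Thus Statement 2 is false.

True statements: 0 (none).

0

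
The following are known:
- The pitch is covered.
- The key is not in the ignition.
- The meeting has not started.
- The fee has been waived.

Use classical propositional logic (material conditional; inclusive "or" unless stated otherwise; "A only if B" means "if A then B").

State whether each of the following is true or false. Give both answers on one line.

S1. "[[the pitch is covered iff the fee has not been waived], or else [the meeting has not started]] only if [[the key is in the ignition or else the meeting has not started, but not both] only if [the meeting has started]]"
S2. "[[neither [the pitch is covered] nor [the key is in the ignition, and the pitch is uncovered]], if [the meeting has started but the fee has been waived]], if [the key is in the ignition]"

Let R = "the pitch is covered" (True), S = "the fee has been waived" (True), V = "the meeting has started" (False), N = "the key is in the ignition" (False).

S1: Formalization: ((R iff not S) or not V) -> ((N xor not V) -> V)

not S = not True = False
R iff not S = True iff False = False
not V = not False = True
(R iff not S) or not V = False or True = True
not V = not False = True
N xor not V = False xor True = True
(N xor not V) -> V = True -> False = False
((R iff not S) or not V) -> ((N xor not V) -> V) = True -> False = False
So S1 is false.

S2: Formalization: N -> ((V and S) -> (R nor (N and not R)))

V and S = False and True = False
not R = not True = False
N and not R = False and False = False
R nor (N and not R) = True nor False = False
(V and S) -> (R nor (N and not R)) = False -> False = True
N -> ((V and S) -> (R nor (N and not R))) = False -> True = True
Thus S2 is true.

S1 False; S2 True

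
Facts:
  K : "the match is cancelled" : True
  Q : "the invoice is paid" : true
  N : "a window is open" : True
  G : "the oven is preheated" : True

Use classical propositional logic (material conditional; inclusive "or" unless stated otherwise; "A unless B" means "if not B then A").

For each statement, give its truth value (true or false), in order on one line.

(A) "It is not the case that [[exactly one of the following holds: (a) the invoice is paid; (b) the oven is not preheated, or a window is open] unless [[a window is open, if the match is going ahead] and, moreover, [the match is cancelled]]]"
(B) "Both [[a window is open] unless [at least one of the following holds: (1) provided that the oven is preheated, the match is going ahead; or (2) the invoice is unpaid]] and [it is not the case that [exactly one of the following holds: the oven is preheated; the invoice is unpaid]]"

(A): In symbols: ~((Q xor (~G | N)) | ((~K -> N) & K))

~G = ~T = F
~G | N = F | T = T
Q xor (~G | N) = T xor T = F
~K = ~T = F
~K -> N = F -> T = T
(~K -> N) & K = T & T = T
(Q xor (~G | N)) | ((~K -> N) & K) = F | T = T
~((Q xor (~G | N)) | ((~K -> N) & K)) = ~T = F
Hence (A) is false.

(B): Parsed as (N | ((G -> ~K) | ~Q)) & ~(G xor ~Q)

~K = ~T = F
G -> ~K = T -> F = F
~Q = ~T = F
(G -> ~K) | ~Q = F | F = F
N | ((G -> ~K) | ~Q) = T | F = T
~Q = ~T = F
G xor ~Q = T xor F = T
~(G xor ~Q) = ~T = F
(N | ((G -> ~K) | ~Q)) & ~(G xor ~Q) = T & F = F
So (B) is false.

(A) F, (B) F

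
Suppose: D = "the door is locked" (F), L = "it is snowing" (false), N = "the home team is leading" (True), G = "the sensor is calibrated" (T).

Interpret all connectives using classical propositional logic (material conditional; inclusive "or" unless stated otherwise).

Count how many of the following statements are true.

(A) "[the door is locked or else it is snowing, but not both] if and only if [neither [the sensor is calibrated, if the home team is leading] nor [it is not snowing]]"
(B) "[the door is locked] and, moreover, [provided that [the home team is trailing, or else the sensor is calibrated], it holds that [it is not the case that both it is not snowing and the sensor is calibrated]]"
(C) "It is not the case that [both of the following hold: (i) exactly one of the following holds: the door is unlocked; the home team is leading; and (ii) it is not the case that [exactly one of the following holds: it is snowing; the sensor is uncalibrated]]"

2

(A): Formalization: (D xor L) iff ((N -> G) nor not L)

D xor L = False xor False = False
N -> G = True -> True = True
not L = not False = True
(N -> G) nor not L = True nor True = False
(D xor L) iff ((N -> G) nor not L) = False iff False = True
Hence (A) is true.

(B): In symbols: D and ((not N or G) -> (not L nand G))

not N = not True = False
not N or G = False or True = True
not L = not False = True
not L nand G = True nand True = False
(not N or G) -> (not L nand G) = True -> False = False
D and ((not N or G) -> (not L nand G)) = False and False = False
So (B) is false.

(C): Formalization: not ((not D xor N) and not (L xor not G))

not D = not False = True
not D xor N = True xor True = False
not G = not True = False
L xor not G = False xor False = False
not (L xor not G) = not False = True
(not D xor N) and not (L xor not G) = False and True = False
not ((not D xor N) and not (L xor not G)) = not False = True
Hence (C) is true.

Count: 2.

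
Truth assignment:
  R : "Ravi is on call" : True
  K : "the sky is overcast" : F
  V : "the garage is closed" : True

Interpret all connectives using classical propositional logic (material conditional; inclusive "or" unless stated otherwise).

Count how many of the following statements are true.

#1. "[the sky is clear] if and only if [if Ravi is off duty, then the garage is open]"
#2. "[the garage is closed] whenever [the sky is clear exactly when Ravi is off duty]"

2

#1: Formalization: not K iff (not R -> not V)

not K = not False = True
not R = not True = False
not V = not True = False
not R -> not V = False -> False = True
not K iff (not R -> not V) = True iff True = True
Hence #1 is true.

#2: In symbols: (not K iff not R) -> V

not K = not False = True
not R = not True = False
not K iff not R = True iff False = False
(not K iff not R) -> V = False -> True = True
So #2 is true.

Count: 2.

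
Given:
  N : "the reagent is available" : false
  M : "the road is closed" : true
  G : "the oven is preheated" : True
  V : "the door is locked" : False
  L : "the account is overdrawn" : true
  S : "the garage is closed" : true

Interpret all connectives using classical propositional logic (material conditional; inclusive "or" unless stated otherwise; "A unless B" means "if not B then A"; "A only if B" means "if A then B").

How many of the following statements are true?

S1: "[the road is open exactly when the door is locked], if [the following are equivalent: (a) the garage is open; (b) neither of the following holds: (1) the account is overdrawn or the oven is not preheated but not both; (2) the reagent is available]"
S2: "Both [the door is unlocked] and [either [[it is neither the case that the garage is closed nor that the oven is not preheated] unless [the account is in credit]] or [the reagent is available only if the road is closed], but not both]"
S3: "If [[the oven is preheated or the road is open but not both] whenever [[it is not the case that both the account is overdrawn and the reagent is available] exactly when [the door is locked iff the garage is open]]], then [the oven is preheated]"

3

S1: This is (~S <-> ((L xor ~G) nor N)) -> (~M <-> V).

~S = ~T = F
~G = ~T = F
L xor ~G = T xor F = T
(L xor ~G) nor N = T nor F = F
~S <-> ((L xor ~G) nor N) = F <-> F = T
~M = ~T = F
~M <-> V = F <-> F = T
(~S <-> ((L xor ~G) nor N)) -> (~M <-> V) = T -> T = T
So S1 is true.

S2: Parsed as ~V & (((S nor ~G) | ~L) xor (N -> M))

~V = ~F = T
~G = ~T = F
S nor ~G = T nor F = F
~L = ~T = F
(S nor ~G) | ~L = F | F = F
N -> M = F -> T = T
((S nor ~G) | ~L) xor (N -> M) = F xor T = T
~V & (((S nor ~G) | ~L) xor (N -> M)) = T & T = T
Hence S2 is true.

S3: Parsed as (((L nand N) <-> (V <-> ~S)) -> (G xor ~M)) -> G

L nand N = T nand F = T
~S = ~T = F
V <-> ~S = F <-> F = T
(L nand N) <-> (V <-> ~S) = T <-> T = T
~M = ~T = F
G xor ~M = T xor F = T
((L nand N) <-> (V <-> ~S)) -> (G xor ~M) = T -> T = T
(((L nand N) <-> (V <-> ~S)) -> (G xor ~M)) -> G = T -> T = T
Hence S3 is true.

Count: 3.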